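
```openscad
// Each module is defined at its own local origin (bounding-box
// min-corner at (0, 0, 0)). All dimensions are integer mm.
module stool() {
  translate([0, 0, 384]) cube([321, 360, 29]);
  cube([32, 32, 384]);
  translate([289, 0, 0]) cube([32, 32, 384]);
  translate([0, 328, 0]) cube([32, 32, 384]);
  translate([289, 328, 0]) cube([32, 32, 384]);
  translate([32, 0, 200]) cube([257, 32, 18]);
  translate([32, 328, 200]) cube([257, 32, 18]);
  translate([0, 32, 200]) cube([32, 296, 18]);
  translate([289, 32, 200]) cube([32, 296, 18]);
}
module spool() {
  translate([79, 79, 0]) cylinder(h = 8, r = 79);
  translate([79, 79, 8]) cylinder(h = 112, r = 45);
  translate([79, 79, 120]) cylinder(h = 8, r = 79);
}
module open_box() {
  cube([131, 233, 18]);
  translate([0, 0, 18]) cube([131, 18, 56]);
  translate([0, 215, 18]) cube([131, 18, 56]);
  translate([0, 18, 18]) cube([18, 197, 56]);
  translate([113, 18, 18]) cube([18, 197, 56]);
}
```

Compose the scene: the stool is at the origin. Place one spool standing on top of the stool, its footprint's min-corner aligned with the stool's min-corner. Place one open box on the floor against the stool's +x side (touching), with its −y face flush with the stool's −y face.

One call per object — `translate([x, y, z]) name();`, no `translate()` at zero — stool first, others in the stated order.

stool();
translate([0, 0, 413]) spool();
translate([321, 0, 0]) open_box();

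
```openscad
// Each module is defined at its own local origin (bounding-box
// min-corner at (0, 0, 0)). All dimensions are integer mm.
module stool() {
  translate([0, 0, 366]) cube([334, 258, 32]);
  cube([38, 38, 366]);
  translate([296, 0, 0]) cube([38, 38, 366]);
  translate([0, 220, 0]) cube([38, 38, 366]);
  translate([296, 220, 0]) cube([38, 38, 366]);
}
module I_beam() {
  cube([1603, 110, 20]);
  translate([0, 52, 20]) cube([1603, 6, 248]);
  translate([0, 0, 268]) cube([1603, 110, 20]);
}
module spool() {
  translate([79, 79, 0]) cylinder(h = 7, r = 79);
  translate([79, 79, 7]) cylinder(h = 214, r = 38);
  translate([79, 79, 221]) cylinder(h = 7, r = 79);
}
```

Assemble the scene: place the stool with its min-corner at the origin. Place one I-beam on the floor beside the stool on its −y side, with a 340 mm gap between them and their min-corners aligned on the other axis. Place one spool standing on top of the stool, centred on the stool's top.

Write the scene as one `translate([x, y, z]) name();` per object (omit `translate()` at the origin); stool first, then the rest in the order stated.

stool();
translate([0, -450, 0]) I_beam();
translate([88, 50, 398]) spool();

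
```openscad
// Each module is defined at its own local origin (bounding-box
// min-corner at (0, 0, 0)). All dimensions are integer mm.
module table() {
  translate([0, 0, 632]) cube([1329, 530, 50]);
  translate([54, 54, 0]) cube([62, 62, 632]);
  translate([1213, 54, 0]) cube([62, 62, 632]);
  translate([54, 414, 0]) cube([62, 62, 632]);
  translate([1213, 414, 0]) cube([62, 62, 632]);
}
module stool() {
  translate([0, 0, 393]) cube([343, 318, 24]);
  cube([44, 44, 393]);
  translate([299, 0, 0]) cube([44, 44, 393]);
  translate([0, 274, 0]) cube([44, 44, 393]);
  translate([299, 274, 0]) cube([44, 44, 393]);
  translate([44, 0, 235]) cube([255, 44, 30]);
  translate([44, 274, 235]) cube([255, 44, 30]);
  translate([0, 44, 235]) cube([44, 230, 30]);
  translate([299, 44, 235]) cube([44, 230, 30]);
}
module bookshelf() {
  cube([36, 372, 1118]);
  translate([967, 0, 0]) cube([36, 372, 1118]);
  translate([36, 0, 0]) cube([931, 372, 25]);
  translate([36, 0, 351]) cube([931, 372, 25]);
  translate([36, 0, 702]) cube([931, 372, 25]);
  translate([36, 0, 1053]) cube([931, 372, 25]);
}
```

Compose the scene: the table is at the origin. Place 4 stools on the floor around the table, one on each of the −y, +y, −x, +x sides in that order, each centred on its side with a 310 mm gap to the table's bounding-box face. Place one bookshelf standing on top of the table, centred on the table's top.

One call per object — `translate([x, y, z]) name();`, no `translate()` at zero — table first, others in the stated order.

table();
translate([493, -628, 0]) stool();
translate([493, 840, 0]) stool();
translate([-653, 106, 0]) stool();
translate([1639, 106, 0]) stool();
translate([163, 79, 682]) bookshelf();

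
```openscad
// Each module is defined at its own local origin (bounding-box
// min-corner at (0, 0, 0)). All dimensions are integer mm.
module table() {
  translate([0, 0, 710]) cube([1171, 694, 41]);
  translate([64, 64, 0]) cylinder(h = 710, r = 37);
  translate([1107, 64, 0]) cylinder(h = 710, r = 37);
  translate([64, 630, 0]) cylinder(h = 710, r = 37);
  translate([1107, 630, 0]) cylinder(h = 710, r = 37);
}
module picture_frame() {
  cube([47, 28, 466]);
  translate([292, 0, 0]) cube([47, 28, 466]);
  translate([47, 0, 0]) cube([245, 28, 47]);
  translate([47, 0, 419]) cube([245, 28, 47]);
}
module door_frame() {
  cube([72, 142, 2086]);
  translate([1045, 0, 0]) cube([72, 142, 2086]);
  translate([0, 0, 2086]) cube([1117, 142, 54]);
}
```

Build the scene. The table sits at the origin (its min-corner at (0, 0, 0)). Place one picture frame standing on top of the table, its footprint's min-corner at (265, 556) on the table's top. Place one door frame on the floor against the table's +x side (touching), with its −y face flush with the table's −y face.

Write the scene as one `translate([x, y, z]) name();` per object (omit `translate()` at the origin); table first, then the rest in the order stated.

table();
translate([265, 556, 751]) picture_frame();
translate([1171, 0, 0]) door_frame();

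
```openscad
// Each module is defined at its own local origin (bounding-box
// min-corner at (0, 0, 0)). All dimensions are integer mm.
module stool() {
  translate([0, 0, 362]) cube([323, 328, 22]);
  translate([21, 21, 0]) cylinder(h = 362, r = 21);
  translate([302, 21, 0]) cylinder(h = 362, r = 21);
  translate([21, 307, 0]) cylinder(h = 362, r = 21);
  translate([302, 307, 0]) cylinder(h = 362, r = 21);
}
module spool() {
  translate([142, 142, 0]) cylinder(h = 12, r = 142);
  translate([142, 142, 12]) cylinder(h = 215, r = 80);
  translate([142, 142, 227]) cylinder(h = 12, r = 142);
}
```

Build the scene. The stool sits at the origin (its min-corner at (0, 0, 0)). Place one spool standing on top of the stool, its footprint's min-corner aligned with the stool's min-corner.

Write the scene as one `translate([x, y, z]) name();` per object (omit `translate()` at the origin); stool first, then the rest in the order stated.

stool();
translate([0, 0, 384]) spool();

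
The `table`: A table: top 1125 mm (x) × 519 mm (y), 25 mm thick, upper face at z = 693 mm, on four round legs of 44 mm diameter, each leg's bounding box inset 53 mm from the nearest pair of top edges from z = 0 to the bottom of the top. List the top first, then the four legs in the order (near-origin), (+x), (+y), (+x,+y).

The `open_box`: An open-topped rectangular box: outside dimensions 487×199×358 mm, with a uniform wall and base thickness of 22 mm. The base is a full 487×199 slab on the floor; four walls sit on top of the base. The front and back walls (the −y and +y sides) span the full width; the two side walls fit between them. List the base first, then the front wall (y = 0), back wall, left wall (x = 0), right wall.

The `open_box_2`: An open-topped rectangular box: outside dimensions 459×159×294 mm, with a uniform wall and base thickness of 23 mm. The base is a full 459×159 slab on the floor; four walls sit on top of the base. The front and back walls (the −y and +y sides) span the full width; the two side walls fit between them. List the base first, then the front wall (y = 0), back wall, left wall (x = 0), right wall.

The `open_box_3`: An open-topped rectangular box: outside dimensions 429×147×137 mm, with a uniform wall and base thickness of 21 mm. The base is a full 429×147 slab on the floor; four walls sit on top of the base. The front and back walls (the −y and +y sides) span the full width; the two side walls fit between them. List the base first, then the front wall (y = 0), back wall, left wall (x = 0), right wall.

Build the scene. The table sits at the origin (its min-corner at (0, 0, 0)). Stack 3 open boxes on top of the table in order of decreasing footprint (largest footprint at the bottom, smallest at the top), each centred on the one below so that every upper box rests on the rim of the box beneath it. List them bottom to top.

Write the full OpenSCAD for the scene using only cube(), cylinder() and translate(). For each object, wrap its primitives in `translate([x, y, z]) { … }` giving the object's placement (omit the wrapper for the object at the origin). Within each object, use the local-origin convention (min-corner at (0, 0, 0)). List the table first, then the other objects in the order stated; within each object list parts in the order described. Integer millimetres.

translate([0, 0, 668]) cube([1125, 519, 25]);
translate([75, 75, 0]) cylinder(h = 668, r = 22);
translate([1050, 75, 0]) cylinder(h = 668, r = 22);
translate([75, 444, 0]) cylinder(h = 668, r = 22);
translate([1050, 444, 0]) cylinder(h = 668, r = 22);
translate([319, 160, 693]) {
  cube([487, 199, 22]);
  translate([0, 0, 22]) cube([487, 22, 336]);
  translate([0, 177, 22]) cube([487, 22, 336]);
  translate([0, 22, 22]) cube([22, 155, 336]);
  translate([465, 22, 22]) cube([22, 155, 336]);
}
translate([333, 180, 1051]) {
  cube([459, 159, 23]);
  translate([0, 0, 23]) cube([459, 23, 271]);
  translate([0, 136, 23]) cube([459, 23, 271]);
  translate([0, 23, 23]) cube([23, 113, 271]);
  translate([436, 23, 23]) cube([23, 113, 271]);
}
translate([348, 186, 1345]) {
  cube([429, 147, 21]);
  translate([0, 0, 21]) cube([429, 21, 116]);
  translate([0, 126, 21]) cube([429, 21, 116]);
  translate([0, 21, 21]) cube([21, 105, 116]);
  translate([408, 21, 21]) cube([21, 105, 116]);
}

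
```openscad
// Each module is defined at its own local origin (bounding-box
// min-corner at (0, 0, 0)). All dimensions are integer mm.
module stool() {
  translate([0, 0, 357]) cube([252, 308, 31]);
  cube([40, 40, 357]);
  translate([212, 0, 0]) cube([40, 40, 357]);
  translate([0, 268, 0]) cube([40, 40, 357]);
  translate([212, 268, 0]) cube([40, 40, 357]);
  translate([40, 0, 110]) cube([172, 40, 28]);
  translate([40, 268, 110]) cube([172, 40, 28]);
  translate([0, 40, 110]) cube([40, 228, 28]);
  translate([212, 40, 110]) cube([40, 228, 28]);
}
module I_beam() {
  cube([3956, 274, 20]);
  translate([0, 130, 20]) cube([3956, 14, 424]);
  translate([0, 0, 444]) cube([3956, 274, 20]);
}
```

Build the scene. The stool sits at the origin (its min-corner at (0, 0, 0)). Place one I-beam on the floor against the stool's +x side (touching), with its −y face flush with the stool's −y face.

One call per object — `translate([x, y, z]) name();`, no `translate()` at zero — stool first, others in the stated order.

stool();
translate([252, 0, 0]) I_beam();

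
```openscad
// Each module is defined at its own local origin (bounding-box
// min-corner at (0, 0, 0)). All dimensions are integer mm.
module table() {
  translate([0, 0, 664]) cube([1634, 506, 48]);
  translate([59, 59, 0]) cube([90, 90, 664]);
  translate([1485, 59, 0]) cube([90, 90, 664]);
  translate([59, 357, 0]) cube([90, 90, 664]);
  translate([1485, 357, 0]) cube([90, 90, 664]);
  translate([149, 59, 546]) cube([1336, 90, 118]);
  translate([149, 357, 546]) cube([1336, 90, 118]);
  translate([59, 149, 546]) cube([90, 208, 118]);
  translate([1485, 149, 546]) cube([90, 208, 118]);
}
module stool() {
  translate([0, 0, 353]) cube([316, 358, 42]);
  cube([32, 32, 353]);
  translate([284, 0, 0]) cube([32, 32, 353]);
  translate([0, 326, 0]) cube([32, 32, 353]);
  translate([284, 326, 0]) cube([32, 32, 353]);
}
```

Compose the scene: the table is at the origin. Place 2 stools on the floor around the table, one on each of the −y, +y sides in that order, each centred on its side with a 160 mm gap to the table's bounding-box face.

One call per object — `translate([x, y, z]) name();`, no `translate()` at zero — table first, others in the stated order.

table();
translate([659, -518, 0]) stool();
translate([659, 666, 0]) stool();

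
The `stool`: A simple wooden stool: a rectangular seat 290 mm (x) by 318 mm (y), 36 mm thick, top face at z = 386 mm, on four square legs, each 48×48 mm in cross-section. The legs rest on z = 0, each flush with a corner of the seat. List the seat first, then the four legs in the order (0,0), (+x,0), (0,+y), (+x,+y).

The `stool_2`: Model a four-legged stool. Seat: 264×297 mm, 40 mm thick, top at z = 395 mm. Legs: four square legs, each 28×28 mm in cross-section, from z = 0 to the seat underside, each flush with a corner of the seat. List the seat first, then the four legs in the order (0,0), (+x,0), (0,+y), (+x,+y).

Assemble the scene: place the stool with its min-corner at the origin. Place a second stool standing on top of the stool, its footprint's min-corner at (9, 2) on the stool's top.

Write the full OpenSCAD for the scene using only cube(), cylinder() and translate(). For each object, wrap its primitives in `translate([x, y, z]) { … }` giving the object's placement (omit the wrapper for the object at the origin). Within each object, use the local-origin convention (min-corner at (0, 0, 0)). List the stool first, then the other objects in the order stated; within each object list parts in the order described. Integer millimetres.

translate([0, 0, 350]) cube([290, 318, 36]);
cube([48, 48, 350]);
translate([242, 0, 0]) cube([48, 48, 350]);
translate([0, 270, 0]) cube([48, 48, 350]);
translate([242, 270, 0]) cube([48, 48, 350]);
translate([9, 2, 386]) {
  translate([0, 0, 355]) cube([264, 297, 40]);
  cube([28, 28, 355]);
  translate([236, 0, 0]) cube([28, 28, 355]);
  translate([0, 269, 0]) cube([28, 28, 355]);
  translate([236, 269, 0]) cube([28, 28, 355]);
}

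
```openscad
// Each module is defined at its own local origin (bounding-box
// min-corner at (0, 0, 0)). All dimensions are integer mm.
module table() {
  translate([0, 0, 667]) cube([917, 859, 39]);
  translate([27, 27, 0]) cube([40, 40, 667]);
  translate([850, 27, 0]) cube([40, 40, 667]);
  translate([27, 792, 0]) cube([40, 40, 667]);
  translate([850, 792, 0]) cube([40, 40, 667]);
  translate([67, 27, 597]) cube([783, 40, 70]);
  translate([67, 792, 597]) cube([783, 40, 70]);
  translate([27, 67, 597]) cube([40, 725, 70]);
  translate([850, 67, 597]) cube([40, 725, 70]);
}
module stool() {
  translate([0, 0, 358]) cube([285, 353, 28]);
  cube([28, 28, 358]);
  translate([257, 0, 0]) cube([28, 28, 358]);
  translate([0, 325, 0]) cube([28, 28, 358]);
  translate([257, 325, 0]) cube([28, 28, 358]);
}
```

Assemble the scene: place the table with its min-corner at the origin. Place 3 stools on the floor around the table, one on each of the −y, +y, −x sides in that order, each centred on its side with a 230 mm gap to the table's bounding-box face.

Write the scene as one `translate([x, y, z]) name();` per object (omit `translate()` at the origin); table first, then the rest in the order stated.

table();
translate([316, -583, 0]) stool();
translate([316, 1089, 0]) stool();
translate([-515, 253, 0]) stool();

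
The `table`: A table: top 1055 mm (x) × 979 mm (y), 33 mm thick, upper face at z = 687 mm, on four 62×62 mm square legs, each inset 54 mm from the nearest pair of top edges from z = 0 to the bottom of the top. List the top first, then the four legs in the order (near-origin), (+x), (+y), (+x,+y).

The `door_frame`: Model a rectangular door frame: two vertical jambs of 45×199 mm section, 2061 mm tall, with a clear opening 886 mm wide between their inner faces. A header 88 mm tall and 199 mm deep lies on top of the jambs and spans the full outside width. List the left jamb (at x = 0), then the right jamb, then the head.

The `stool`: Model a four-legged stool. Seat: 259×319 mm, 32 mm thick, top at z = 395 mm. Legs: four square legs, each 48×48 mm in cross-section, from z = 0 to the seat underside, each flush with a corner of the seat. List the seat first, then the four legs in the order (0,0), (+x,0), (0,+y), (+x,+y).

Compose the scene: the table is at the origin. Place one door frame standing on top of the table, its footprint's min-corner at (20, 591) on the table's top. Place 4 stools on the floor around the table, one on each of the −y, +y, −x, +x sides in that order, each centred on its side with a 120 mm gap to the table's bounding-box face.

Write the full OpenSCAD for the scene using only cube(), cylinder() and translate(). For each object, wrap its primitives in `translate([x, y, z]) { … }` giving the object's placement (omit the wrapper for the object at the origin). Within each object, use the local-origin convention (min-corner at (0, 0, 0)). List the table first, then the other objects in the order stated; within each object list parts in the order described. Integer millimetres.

translate([0, 0, 654]) cube([1055, 979, 33]);
translate([54, 54, 0]) cube([62, 62, 654]);
translate([939, 54, 0]) cube([62, 62, 654]);
translate([54, 863, 0]) cube([62, 62, 654]);
translate([939, 863, 0]) cube([62, 62, 654]);
translate([20, 591, 687]) {
  cube([45, 199, 2061]);
  translate([931, 0, 0]) cube([45, 199, 2061]);
  translate([0, 0, 2061]) cube([976, 199, 88]);
}
translate([398, -439, 0]) {
  translate([0, 0, 363]) cube([259, 319, 32]);
  cube([48, 48, 363]);
  translate([211, 0, 0]) cube([48, 48, 363]);
  translate([0, 271, 0]) cube([48, 48, 363]);
  translate([211, 271, 0]) cube([48, 48, 363]);
}
translate([398, 1099, 0]) {
  translate([0, 0, 363]) cube([259, 319, 32]);
  cube([48, 48, 363]);
  translate([211, 0, 0]) cube([48, 48, 363]);
  translate([0, 271, 0]) cube([48, 48, 363]);
  translate([211, 271, 0]) cube([48, 48, 363]);
}
translate([-379, 330, 0]) {
  translate([0, 0, 363]) cube([259, 319, 32]);
  cube([48, 48, 363]);
  translate([211, 0, 0]) cube([48, 48, 363]);
  translate([0, 271, 0]) cube([48, 48, 363]);
  translate([211, 271, 0]) cube([48, 48, 363]);
}
translate([1175, 330, 0]) {
  translate([0, 0, 363]) cube([259, 319, 32]);
  cube([48, 48, 363]);
  translate([211, 0, 0]) cube([48, 48, 363]);
  translate([0, 271, 0]) cube([48, 48, 363]);
  translate([211, 271, 0]) cube([48, 48, 363]);
}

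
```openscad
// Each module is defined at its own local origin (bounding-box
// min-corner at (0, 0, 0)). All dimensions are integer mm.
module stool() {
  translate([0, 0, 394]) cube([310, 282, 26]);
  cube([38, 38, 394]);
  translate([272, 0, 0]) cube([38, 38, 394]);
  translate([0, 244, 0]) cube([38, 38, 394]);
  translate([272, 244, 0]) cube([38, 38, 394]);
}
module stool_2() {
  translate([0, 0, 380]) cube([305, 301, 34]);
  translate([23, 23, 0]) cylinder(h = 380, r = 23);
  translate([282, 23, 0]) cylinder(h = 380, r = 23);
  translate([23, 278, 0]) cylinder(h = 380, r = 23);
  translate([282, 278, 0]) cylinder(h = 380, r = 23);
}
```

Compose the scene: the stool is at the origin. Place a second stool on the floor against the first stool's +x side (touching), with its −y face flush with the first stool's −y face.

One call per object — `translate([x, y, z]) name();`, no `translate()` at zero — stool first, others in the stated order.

stool();
translate([310, 0, 0]) stool_2();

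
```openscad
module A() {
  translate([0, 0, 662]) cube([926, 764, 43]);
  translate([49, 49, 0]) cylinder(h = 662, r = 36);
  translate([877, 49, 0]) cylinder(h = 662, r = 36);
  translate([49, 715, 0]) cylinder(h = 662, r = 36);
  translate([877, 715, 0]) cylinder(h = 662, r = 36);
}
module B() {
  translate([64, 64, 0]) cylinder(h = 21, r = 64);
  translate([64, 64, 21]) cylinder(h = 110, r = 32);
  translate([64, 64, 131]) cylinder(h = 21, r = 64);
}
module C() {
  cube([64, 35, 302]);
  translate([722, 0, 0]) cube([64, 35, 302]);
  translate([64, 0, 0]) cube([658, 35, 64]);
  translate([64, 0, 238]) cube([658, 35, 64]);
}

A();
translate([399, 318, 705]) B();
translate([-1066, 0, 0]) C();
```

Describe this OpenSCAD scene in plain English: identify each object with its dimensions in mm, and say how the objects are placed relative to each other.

A is a table with a 926×764 mm rectangular top, 43 mm thick, top surface at z = 705 mm, supported by four round legs of 72 mm diameter, each leg's bounding box inset 13 mm from the nearest pair of top edges, running from the floor.

B is a spool: two coaxial disc flanges of radius 64 mm and thickness 21 mm, joined by a core cylinder of radius 32 mm and height 110 mm. The lower flange rests on z = 0 and the three cylinders share a vertical axis.

C is a picture frame with a 658×174 mm rectangular opening (x by z) and a uniform 64 mm border on every side. Frame depth is 35 mm along y. It is built from two vertical stiles running the full outside height and two horizontal rails spanning the gap between the stiles.

The spool is on top of the table, centred. The picture frame is on the floor beside the table on its −x side.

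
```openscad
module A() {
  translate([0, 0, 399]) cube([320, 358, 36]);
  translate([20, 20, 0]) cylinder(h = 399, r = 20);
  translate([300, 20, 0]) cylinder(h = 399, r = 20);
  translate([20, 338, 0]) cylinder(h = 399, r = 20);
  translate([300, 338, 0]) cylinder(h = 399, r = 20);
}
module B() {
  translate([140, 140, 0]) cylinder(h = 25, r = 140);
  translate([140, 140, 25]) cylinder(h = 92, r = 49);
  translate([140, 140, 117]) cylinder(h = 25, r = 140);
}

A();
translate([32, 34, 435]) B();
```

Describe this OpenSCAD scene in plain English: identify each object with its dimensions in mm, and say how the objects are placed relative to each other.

A is a four-legged stool. The seat is a 320×358×36 mm slab whose top surface is at z = 435 mm; four round legs, each 40 mm in diameter, run from the floor (z = 0) to the underside of the seat, each leg's axis is inset half a diameter from the nearest pair of seat edges (so the leg's bounding box is flush with the corner).

B is a spool: two coaxial disc flanges of radius 140 mm and thickness 25 mm, joined by a core cylinder of radius 49 mm and height 92 mm. The lower flange rests on z = 0 and the three cylinders share a vertical axis.

The spool is on top of the stool.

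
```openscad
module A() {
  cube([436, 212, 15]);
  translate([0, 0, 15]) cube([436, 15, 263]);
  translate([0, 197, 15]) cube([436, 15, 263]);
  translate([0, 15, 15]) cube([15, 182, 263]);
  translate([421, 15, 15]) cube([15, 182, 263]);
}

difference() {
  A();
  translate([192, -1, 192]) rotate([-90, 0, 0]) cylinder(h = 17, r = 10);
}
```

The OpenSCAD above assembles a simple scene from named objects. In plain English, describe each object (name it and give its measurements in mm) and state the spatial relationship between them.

A is an open-topped rectangular box: outside dimensions 436×212×278 mm, with a uniform wall and base thickness of 15 mm. The base is a full 436×212 slab on the floor; four walls sit on top of the base. The front and back walls (the −y and +y sides) span the full width; the two side walls fit between them.

The open box has a circular hole of radius 10 mm through its front wall, centred at (x = 192, z = 192).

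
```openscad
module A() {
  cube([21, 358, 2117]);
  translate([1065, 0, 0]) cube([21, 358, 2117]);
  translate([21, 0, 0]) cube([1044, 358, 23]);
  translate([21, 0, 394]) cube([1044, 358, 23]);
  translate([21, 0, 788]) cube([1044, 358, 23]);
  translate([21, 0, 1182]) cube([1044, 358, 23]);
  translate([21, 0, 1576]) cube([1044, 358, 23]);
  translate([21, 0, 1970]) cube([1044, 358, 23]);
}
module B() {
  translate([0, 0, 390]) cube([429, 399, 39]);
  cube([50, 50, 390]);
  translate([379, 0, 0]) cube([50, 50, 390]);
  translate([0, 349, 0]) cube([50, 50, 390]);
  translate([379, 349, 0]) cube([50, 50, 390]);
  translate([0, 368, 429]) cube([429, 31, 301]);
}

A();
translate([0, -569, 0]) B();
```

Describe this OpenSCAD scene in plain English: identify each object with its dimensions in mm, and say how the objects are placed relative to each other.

A is an open bookshelf. Two side panels, each 21 mm thick, 358 mm deep and 2117 mm tall, stand 1086 mm apart (outside-to-outside). Between them sit 6 shelves, each 23 mm thick and 358 mm deep, spanning the full gap between the sides. The bottom shelf rests on the floor (its underside at z = 0) and the clear gap between one shelf's top and the next shelf's underside is 371 mm.

B is a chair: 429×399 mm seat, 39 mm thick, top at z = 429 mm, on four 50 mm square corner legs flush with the seat edges. A 31 mm thick backrest slab spans the full seat width, extending 301 mm above the seat top, its back face flush with the seat's +y edge.

The chair is on the floor beside the bookshelf on its −y side.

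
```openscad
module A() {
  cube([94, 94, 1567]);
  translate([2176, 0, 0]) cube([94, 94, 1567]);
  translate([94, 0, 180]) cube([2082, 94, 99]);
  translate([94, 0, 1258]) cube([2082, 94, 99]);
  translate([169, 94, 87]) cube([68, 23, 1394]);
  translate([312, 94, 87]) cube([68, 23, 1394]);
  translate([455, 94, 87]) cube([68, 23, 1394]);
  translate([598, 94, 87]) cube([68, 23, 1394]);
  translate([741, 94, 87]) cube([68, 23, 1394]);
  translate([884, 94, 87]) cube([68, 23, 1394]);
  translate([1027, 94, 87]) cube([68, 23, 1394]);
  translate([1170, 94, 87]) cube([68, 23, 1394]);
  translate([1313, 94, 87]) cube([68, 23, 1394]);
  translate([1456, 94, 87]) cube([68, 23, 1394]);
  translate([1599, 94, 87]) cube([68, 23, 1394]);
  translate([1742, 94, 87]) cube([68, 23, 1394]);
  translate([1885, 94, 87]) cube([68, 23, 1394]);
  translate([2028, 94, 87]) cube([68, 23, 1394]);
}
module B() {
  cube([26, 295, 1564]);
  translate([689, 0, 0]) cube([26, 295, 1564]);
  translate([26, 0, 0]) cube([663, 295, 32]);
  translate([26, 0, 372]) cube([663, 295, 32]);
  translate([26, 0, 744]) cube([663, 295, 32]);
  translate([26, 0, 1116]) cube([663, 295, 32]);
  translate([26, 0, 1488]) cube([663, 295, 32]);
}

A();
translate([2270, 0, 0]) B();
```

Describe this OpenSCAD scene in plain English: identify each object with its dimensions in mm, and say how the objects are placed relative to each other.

A is a fence section. Two 94×94 mm posts, 1567 mm tall, stand on the floor with a clear span of 2082 mm between their inner faces. Two horizontal rails of 94×99 mm section span the gap between the posts with their undersides at z = 180 mm and z = 1258 mm, flush with the posts' −y face. 14 pickets, each 68 mm wide, 23 mm thick and 1394 mm tall, are fixed to the +y face of the rails with their bottoms at z = 87 mm, evenly spaced across the span with equal gaps (rounded down to the nearest mm) at the −x end and between each pair — any rounding remainder accumulates at the +x end.

B is an open bookshelf. Two side panels, each 26 mm thick, 295 mm deep and 1564 mm tall, stand 715 mm apart (outside-to-outside). Between them sit 5 shelves, each 32 mm thick and 295 mm deep, spanning the full gap between the sides. The bottom shelf rests on the floor (its underside at z = 0) and the clear gap between one shelf's top and the next shelf's underside is 340 mm.

The bookshelf is against the fence section's +x side, with their −y faces flush.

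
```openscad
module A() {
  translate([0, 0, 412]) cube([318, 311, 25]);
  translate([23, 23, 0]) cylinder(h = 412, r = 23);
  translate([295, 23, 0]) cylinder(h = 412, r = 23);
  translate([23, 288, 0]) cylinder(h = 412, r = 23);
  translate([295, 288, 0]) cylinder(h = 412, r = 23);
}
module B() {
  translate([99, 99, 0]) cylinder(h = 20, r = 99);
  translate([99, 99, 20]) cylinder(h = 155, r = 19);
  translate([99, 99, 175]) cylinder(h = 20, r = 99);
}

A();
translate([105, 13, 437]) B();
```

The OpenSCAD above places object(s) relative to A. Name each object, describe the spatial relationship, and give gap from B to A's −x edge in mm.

A is a stool. B is a spool. The spool is on top of the stool. The gap from the spool to the stool's −x edge is 105 mm.

The spool's min-x is at 105; the stool's min-x is 0; gap = 105 mm.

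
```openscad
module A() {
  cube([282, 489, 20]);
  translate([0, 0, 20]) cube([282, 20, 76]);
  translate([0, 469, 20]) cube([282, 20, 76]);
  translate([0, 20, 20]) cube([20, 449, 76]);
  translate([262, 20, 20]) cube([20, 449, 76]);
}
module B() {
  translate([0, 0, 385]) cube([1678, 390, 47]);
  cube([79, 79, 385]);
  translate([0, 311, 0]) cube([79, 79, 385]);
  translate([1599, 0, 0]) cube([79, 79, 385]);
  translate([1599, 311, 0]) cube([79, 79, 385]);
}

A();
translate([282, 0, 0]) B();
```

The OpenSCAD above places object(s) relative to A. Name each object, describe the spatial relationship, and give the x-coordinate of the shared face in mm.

The open box's +x face and the bench's −x face are both at x = 282 mm.

A is an open box. B is a bench. The bench is against the open box's +x side, with their −y faces flush. The x-coordinate of the shared face is 282 mm.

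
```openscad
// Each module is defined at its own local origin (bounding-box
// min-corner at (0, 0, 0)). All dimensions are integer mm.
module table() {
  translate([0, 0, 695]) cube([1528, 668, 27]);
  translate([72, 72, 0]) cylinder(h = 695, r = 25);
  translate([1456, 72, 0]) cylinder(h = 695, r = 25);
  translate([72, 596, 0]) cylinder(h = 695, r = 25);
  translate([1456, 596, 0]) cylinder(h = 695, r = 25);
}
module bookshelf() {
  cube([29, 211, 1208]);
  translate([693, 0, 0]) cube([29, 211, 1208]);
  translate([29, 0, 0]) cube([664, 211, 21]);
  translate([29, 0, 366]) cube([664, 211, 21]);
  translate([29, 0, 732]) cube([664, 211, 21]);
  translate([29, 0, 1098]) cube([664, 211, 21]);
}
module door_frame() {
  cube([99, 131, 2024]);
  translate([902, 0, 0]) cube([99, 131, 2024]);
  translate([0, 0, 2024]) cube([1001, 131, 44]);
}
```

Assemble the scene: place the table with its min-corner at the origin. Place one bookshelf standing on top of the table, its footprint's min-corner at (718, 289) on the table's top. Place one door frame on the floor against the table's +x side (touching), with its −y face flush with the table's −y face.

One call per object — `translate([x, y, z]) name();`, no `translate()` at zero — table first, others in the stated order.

table();
translate([718, 289, 722]) bookshelf();
translate([1528, 0, 0]) door_frame();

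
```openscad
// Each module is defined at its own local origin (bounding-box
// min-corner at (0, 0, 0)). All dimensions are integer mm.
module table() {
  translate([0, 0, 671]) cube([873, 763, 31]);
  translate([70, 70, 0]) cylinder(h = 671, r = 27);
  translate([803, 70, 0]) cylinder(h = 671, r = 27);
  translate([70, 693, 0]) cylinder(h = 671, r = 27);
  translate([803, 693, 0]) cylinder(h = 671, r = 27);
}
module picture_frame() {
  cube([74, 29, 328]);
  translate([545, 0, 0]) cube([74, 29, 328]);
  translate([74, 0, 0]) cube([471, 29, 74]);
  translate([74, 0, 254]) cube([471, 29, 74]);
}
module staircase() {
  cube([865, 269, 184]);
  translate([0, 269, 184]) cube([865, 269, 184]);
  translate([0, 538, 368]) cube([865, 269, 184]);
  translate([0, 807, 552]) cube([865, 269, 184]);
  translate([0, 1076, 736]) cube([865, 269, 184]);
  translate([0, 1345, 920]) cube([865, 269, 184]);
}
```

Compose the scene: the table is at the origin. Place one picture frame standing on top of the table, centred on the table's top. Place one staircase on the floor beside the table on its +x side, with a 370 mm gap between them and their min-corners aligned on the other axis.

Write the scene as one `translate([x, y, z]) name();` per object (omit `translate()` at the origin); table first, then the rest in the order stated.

table();
translate([127, 367, 702]) picture_frame();
translate([1243, 0, 0]) staircase();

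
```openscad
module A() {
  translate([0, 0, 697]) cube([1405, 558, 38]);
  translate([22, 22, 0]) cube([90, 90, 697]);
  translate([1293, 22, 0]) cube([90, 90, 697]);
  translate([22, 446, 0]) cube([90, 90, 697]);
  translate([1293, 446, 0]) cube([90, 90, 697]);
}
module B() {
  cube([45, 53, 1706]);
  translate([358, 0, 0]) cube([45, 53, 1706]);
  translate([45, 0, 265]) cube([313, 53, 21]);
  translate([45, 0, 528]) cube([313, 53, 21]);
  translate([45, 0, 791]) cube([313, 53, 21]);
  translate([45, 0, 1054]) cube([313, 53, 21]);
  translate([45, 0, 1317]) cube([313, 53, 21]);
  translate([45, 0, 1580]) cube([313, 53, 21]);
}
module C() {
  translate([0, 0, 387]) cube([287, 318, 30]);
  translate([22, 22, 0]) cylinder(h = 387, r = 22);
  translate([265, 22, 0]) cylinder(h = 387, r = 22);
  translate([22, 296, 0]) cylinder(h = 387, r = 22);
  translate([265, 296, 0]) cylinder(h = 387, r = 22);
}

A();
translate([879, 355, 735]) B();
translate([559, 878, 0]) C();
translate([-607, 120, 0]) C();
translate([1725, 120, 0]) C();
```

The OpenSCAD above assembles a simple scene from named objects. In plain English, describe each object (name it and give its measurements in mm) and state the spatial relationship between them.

A is a rectangular dining table. The top is 1405×558×38 mm with its upper surface at z = 735 mm. It stands on four 90×90 mm square legs, each inset 22 mm from the nearest pair of top edges, running from the floor to the underside of the top.

B is a straight ladder. Two 45×53 mm vertical rails, 1706 mm tall, stand 403 mm apart (outside-to-outside) with their front faces coplanar on the −y side. 6 rungs, each 53 mm deep and 21 mm tall, span between the inner faces of the rails, front faces flush with the rails. The lowest rung's underside is at z = 265 mm and rungs are spaced 263 mm apart (underside to underside).

C is a four-legged stool. The seat is a 287×318×30 mm slab whose top surface is at z = 417 mm; four round legs, each 44 mm in diameter, run from the floor (z = 0) to the underside of the seat, each leg's axis is inset half a diameter from the nearest pair of seat edges (so the leg's bounding box is flush with the corner).

The ladder is on top of the table. Three stools sit around the table at the +y, −x, +x sides.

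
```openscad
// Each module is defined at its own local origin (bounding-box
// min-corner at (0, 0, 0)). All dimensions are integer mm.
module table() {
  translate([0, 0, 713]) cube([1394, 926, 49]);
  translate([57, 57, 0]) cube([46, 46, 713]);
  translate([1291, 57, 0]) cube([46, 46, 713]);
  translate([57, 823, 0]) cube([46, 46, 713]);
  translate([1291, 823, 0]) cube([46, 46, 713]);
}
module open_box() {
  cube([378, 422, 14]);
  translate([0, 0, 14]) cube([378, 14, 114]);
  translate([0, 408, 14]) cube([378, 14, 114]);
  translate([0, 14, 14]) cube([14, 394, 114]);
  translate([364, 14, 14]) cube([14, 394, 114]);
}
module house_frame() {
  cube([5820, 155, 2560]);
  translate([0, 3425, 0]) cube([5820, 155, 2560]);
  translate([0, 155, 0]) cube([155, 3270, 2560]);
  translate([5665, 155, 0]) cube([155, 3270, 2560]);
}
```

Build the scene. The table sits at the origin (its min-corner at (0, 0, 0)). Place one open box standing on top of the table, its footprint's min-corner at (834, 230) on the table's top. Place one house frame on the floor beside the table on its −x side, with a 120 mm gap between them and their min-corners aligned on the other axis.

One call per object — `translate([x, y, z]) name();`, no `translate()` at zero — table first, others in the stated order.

table();
translate([834, 230, 762]) open_box();
translate([-5940, 0, 0]) house_frame();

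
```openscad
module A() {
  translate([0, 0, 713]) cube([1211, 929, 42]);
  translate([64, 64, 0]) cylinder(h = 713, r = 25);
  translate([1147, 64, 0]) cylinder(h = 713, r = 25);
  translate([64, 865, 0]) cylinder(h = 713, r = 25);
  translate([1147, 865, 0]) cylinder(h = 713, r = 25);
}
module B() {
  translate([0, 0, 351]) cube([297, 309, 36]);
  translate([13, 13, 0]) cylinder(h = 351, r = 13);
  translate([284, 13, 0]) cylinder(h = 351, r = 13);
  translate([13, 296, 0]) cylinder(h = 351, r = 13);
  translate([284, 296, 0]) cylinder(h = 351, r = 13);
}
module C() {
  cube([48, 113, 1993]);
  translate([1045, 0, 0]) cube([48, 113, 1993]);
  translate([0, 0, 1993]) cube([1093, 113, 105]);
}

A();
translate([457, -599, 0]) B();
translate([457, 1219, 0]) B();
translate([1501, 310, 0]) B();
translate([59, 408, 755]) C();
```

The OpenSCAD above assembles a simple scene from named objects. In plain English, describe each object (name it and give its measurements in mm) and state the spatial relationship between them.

A is a rectangular dining table. The top is 1211×929×42 mm with its upper surface at z = 755 mm. It stands on four round legs of 50 mm diameter, each leg's bounding box inset 39 mm from the nearest pair of top edges, running from the floor to the underside of the top.

B is a four-legged stool. The seat is 297×309 mm, 36 mm thick, top at z = 387 mm. It stands on four round legs, each 26 mm in diameter, from z = 0 to the seat underside, each leg's axis is inset half a diameter from the nearest pair of seat edges (so the leg's bounding box is flush with the corner).

C is a door frame. The clear opening is 997 mm wide and 1993 mm high. Two 48 mm wide jambs, 113 mm deep, stand either side of the opening from the floor to the top of the opening. A 105 mm thick head sits across the top of both jambs, spanning the full outside width of the frame.

Three stools sit around the table at the −y, +y, +x sides. The door frame is on top of the table, centred.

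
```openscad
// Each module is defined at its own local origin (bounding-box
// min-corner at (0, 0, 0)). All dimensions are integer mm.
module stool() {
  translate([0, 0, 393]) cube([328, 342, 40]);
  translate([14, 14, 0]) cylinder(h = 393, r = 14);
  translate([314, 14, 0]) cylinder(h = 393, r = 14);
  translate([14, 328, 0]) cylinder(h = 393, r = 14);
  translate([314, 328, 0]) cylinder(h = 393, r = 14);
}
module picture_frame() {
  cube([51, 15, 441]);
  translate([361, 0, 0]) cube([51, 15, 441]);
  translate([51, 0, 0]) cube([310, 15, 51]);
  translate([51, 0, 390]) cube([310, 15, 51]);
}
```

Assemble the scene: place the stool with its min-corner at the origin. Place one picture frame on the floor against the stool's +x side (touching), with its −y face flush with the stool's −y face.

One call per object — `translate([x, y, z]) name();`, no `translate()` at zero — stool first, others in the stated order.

stool();
translate([328, 0, 0]) picture_frame();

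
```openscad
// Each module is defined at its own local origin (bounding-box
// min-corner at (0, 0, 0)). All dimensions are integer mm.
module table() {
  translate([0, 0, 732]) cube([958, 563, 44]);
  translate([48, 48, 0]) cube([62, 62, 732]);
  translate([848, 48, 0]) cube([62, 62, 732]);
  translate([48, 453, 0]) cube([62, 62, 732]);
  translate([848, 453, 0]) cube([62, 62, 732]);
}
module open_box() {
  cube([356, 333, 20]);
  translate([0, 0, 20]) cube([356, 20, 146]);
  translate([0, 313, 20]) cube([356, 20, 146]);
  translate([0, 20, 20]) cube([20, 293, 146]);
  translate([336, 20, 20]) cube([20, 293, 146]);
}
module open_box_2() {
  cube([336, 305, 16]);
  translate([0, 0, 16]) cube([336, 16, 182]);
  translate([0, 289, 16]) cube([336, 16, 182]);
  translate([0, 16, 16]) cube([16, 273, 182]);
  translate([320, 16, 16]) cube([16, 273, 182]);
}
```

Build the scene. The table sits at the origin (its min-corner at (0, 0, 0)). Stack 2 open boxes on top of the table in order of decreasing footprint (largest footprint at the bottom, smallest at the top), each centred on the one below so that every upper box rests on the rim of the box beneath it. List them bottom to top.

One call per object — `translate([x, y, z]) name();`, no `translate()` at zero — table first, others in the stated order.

table();
translate([301, 115, 776]) open_box();
translate([311, 129, 942]) open_box_2();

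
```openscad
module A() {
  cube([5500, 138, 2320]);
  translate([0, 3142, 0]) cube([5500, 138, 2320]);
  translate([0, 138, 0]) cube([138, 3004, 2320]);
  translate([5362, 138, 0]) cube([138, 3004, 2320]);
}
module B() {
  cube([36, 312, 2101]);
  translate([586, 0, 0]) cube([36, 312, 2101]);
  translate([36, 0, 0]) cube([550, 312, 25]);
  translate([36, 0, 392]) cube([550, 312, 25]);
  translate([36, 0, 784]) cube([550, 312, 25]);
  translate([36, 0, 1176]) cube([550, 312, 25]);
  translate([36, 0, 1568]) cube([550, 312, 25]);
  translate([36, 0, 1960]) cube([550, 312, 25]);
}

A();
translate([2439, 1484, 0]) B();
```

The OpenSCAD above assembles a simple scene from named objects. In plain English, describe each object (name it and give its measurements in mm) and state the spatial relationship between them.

A is the wall frame of a small rectangular building: four walls, each 2320 mm tall and 138 mm thick, enclosing a footprint 5500 mm (x) by 3280 mm (y) outside-to-outside, with no floor or roof. The front and back walls (the −y and +y sides) span the full width; the two side walls fit between them.

B is an open bookshelf. Two side panels, each 36 mm thick, 312 mm deep and 2101 mm tall, stand 622 mm apart (outside-to-outside). Between them sit 6 shelves, each 25 mm thick and 312 mm deep, spanning the full gap between the sides. The bottom shelf rests on the floor (its underside at z = 0) and the clear gap between one shelf's top and the next shelf's underside is 367 mm.

The bookshelf sits inside the house frame, centred.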